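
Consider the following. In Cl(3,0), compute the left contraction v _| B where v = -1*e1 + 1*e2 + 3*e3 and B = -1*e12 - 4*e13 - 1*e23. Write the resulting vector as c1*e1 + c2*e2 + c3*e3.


Left contraction v _| B = <vB>_1 (grade-1 part of the geometric product vB).
Using e1_|e12 = e2, e2_|e12 = -e1, e1_|e13 = e3, e3_|e13 = -e1, e2_|e23 = e3, e3_|e23 = -e2:
e1 coeff: -v2*b12 - v3*b13 = -(1)*(-1) - (3)*(-4) = 13
e2 coeff: v1*b12 - v3*b23 = (-1)*(-1) - (3)*(-1) = 4
e3 coeff: v1*b13 + v2*b23 = (-1)*(-4) + (1)*(-1) = 3
v _| B = 13*e1 + 4*e2 + 3*e3


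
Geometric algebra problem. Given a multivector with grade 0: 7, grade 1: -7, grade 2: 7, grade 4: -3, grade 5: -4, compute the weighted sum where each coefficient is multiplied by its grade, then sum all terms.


Grade-weighted sum = sum of grade_k * coefficient_k
0*7 = 0
1*(-7) = -7
2*7 = 14
4*(-3) = -12
5*(-4) = -20
Total = 0 + (-7) + 14 + (-12) + (-20) = -25


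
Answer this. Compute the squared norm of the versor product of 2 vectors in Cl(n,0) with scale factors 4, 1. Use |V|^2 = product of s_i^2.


Each vector v_i has |v_i|^2 = s_i^2
Squared scales: 4^2 = 16, 1^2 = 1
|V|^2 = 16 * 1
= 16


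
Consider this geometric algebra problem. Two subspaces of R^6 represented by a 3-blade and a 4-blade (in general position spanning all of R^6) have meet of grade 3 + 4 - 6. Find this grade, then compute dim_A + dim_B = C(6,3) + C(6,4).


Meet grade = grade(A) + grade(B) - n
= 3 + 4 - 6 = 1
C(6,3) = 20
C(6,4) = 15
dim_A + dim_B = 20 + 15 = 35


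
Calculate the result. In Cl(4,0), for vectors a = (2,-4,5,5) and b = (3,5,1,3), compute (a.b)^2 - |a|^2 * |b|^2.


a . b = 2*3 + (-4)*5 + 5*1 + 5*3
= 6 + (-20) + 5 + 15 = 6
|a|^2 = 2^2 + (-4)^2 + 5^2 + 5^2 = 70
|b|^2 = 3^2 + 5^2 + 1^2 + 3^2 = 44
(a.b)^2 = 6^2 = 36
|a|^2 * |b|^2 = 70 * 44 = 3080
Result = 36 - 3080 = -3044


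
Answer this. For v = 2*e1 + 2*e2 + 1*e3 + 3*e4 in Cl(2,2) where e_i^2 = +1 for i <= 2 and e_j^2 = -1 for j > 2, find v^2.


v^2 = sum of c_i^2 * e_i^2
Positive signature terms (e_i^2 = +1): 2^2 + 2^2 = 8
Negative signature terms (e_j^2 = -1): 1^2 + 3^2 = 10
v^2 = 8 - 10 = -2


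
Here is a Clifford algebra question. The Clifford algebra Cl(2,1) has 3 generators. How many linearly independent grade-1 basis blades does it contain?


Number of grade-k basis blades in Cl(p,q) with n = p + q is C(n, k).
n = 2 + 1 = 3
C(3, 1) = 3! / (1! * 2!)
= 6 / (1 * 2)
= 3


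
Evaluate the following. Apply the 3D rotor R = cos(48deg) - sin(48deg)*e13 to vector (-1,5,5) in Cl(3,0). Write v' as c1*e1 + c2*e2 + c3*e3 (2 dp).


Rotor R = cos(48deg) - sin(48deg)*e13
Rotation angle theta = 2 * 48 = 96 degrees in the e13 plane (e1 -> e3).
The component perpendicular to the plane (e2) is invariant: v'_2 = v2 = 5.00
cos(96deg) = -0.1045, sin(96deg) = 0.9945
v'_1 = v1*cos(theta) - v3*sin(theta) = -1*(-0.1045) - 5*0.9945 = -4.87
v'_3 = v1*sin(theta) + v3*cos(theta) = -1*0.9945 + 5*(-0.1045) = -1.52
v' = -4.87*e1 + 5.00*e2 - 1.52*e3


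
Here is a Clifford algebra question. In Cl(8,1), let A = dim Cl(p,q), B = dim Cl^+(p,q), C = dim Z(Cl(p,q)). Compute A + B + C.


n = 8 + 1 = 9
Total dim = 2^9 = 512
Even subalgebra dim = 2^8 = 256
n is odd, so center dim = 2
Sum = 512 + 256 + 2 = 770


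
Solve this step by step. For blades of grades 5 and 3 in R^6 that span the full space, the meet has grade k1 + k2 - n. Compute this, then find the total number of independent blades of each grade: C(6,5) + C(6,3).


Meet grade = grade(A) + grade(B) - n
= 5 + 3 - 6 = 2
C(6,5) = 6
C(6,3) = 20
dim_A + dim_B = 6 + 20 = 26


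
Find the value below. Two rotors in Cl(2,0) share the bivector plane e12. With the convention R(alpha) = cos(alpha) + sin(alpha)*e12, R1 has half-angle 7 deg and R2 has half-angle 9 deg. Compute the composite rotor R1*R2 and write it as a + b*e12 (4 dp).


Same-plane rotors commute and their half-angles add:
R1*R2 = cos(a1 + a2) + sin(a1 + a2)*e12.
a1 + a2 = 7 + 9 = 16 deg
cos(16 deg) = 0.9613
sin(16 deg) = 0.2756
R1*R2 = 0.9613 + 0.2756*e12


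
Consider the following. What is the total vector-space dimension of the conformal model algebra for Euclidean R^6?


The conformal model of R^6 uses Cl(7,1): the 6 Euclidean generators plus two extra orthogonal generators e+ (e+^2 = +1) and e- (e-^2 = -1), from which the null vectors e0, einf are built.
Number of generators m = 6 + 2 = 8.
dim Cl(p,q) = 2^m = 2^8 = 256


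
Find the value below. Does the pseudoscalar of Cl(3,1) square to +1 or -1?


The pseudoscalar I = e1...e_n (product of all n generators) of Cl(p,q) satisfies I^2 = (-1)^(q + n(n-1)/2).
p = 3, q = 1, n = p + q = 4
n(n-1)/2 = 4 * 3 / 2 = 6
Exponent = q + n(n-1)/2 = 1 + 6 = 7
I^2 = (-1)^7 = -1


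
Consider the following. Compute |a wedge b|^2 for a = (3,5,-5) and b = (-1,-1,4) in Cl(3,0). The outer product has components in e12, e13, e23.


a wedge b = (a1*b2 - a2*b1)*e12 + (a1*b3 - a3*b1)*e13 + (a2*b3 - a3*b2)*e23
e12 coeff: 3*(-1) - 5*(-1) = -3 - (-5) = 2
e13 coeff: 3*4 - (-5)*(-1) = 12 - 5 = 7
e23 coeff: 5*4 - (-5)*(-1) = 20 - 5 = 15
|a wedge b|^2 = 2^2 + 7^2 + 15^2
= 4 + 49 + 225
= 278


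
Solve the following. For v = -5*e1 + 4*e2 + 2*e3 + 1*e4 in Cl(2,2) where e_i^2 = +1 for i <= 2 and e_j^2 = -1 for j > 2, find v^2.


v^2 = sum of c_i^2 * e_i^2
Positive signature terms (e_i^2 = +1): (-5)^2 + 4^2 = 41
Negative signature terms (e_j^2 = -1): 2^2 + 1^2 = 5
v^2 = 41 - 5 = 36


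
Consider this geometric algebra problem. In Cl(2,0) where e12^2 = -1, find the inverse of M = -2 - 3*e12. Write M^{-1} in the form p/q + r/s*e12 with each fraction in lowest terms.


M = -2 - 3*e12, where e12^2 = -1.
Since M commutes with its reverse ~M = a - b*e12, M * ~M = a^2 - b^2*e12^2 = a^2 + b^2.
So M^{-1} = ~M / (a^2 + b^2) = (a - b*e12)/(a^2 + b^2).
a^2 + b^2 = 4 + 9 = 13
Scalar part = -2/13 = -2/13
Bivector coeff = 3/13 = 3/13
M^{-1} = -2/13 + 3/13*e12


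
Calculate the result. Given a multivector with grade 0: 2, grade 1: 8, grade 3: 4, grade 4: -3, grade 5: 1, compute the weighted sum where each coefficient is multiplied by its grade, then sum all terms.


Grade-weighted sum = sum of grade_k * coefficient_k
0*2 = 0
1*8 = 8
3*4 = 12
4*(-3) = -12
5*1 = 5
Total = 0 + 8 + 12 + (-12) + 5 = 13


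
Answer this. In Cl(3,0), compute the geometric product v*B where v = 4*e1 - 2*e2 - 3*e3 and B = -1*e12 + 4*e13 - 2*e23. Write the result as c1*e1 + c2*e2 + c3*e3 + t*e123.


vB has grade-1 (vector) and grade-3 (trivector) parts: vB = (v _| B) + (v ^ B).
Vector part <vB>_1:
  e1: -v2*b12 - v3*b13 = -(-2)*(-1) - (-3)*(4) = 10
  e2: v1*b12 - v3*b23 = (4)*(-1) - (-3)*(-2) = -10
  e3: v1*b13 + v2*b23 = (4)*(4) + (-2)*(-2) = 20
Trivector part <vB>_3:
  e123: v1*b23 - v2*b13 + v3*b12 = (4)*(-2) - (-2)*(4) + (-3)*(-1) = 3
vB = 10*e1 - 10*e2 + 20*e3 + 3*e123


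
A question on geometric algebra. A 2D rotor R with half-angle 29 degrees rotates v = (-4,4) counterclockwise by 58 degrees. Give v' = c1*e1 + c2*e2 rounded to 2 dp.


Rotor R = cos(29deg) - sin(29deg)*e12
Rotation angle theta = 2 * 29 = 58 degrees
v' = R*v*~R rotates v by theta.
cos(58deg) = 0.5299, sin(58deg) = 0.8480
v'_1 = -4*cos(58deg) - 4*sin(58deg)
= -4*0.5299 - 4*0.8480
= -5.51
v'_2 = -4*sin(58deg) + 4*cos(58deg)
= -4*0.8480 + 4*0.5299
= -1.27
v' = -5.51*e1 - 1.27*e2


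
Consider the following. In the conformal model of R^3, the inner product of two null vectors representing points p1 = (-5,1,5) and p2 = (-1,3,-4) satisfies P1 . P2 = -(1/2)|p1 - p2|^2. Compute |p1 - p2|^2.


p1 - p2 = (-4, -2, 9)
|p1 - p2|^2 = (-4)^2 + (-2)^2 + 9^2
= 16 + 4 + 81
= 101


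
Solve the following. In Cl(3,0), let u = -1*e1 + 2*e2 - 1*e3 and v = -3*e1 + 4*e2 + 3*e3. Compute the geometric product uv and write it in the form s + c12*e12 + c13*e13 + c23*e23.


In Cl(3,0): e_i^2 = 1, e_ie_j = -e_je_i for i != j.
Scalar part = u . v = (-1)*(-3) + 2*4 + (-1)*3
= 3 + 8 + (-3) = 8
e12 coeff = (-1)*4 - 2*(-3) = -4 - (-6) = 2
e13 coeff = (-1)*3 - (-1)*(-3) = -3 - 3 = -6
e23 coeff = 2*3 - (-1)*4 = 6 - (-4) = 10
uv = 8 + 2*e12 - 6*e13 + 10*e23


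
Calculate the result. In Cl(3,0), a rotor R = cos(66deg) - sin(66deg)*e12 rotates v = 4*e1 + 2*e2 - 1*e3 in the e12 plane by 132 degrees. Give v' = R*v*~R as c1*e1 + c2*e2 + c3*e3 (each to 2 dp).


Rotor R = cos(66deg) - sin(66deg)*e12
Rotation angle theta = 2 * 66 = 132 degrees in the e12 plane (e1 -> e2).
The component perpendicular to the plane (e3) is invariant: v'_3 = v3 = -1.00
cos(132deg) = -0.6691, sin(132deg) = 0.7431
v'_1 = v1*cos(theta) - v2*sin(theta) = 4*(-0.6691) - 2*0.7431 = -4.16
v'_2 = v1*sin(theta) + v2*cos(theta) = 4*0.7431 + 2*(-0.6691) = 1.63
v' = -4.16*e1 + 1.63*e2 - 1.00*e3


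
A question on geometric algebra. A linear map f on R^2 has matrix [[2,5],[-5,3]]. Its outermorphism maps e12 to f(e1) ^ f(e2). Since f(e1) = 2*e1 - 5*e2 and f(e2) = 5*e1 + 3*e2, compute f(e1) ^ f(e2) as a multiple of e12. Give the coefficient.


The outermorphism of a linear map f sends e1^e2 to f(e1)^f(e2).
f(e1) = 2*e1 - 5*e2
f(e2) = 5*e1 + 3*e2
f(e1) ^ f(e2) = (2*e1 - 5*e2) ^ (5*e1 + 3*e2)
= 2*3*e12 + (-5)*5*e21
= (6 - (-25))*e12
= 31*e12
Coefficient = 31


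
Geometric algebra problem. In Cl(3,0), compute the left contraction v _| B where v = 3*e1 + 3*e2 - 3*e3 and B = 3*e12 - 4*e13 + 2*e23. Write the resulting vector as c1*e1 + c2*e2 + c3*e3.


Left contraction v _| B = <vB>_1 (grade-1 part of the geometric product vB).
Using e1_|e12 = e2, e2_|e12 = -e1, e1_|e13 = e3, e3_|e13 = -e1, e2_|e23 = e3, e3_|e23 = -e2:
e1 coeff: -v2*b12 - v3*b13 = -(3)*(3) - (-3)*(-4) = -21
e2 coeff: v1*b12 - v3*b23 = (3)*(3) - (-3)*(2) = 15
e3 coeff: v1*b13 + v2*b23 = (3)*(-4) + (3)*(2) = -6
v _| B = -21*e1 + 15*e2 - 6*e3


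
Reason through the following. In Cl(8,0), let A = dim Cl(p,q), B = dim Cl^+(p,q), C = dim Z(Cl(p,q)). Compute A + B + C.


n = 8 + 0 = 8
Total dim = 2^8 = 256
Even subalgebra dim = 2^7 = 128
n is even, so center dim = 1
Sum = 256 + 128 + 1 = 385


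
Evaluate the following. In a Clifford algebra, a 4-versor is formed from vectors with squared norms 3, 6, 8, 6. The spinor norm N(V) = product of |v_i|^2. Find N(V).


Spinor norm N(V) = |v1|^2 * |v2|^2 * ... * |v4|^2
= 3 * 6 * 8 * 6
Running product: 3, 18, 144, 864
N(V) = 864


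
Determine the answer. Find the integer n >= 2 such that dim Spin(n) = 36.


dim Spin(n) = dim so(n) = n(n-1)/2.
Solve n(n-1)/2 = 36, i.e. n^2 - n - 72 = 0.
Discriminant = 1 + 8*36 = 289
n = (1 + sqrt(289))/2 = (1 + 17)/2 = 9


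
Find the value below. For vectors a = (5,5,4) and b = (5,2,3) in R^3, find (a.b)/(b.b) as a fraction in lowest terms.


Projection coefficient = (a . b) / (b . b)
a . b = 5*5 + 5*2 + 4*3
= 25 + 10 + 12 = 47
b . b = 5^2 + 2^2 + 3^2
= 25 + 4 + 9 = 38
Coefficient = 47/38
In lowest terms: 47/38


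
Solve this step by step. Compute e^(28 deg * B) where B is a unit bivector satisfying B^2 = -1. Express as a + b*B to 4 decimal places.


For a unit bivector B with B^2 = -1, the exponential series gives
e^(theta*B) = cos(theta) + sin(theta)*B (the GA analogue of Euler's formula).
theta = 28 degrees = 0.488692 rad
cos(28 deg) = 0.8829
sin(28 deg) = 0.4695
exp(theta*B) = 0.8829 + 0.4695*B


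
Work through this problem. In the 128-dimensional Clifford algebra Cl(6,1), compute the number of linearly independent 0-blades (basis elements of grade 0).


Number of grade-k basis blades in Cl(p,q) with n = p + q is C(n, k).
n = 6 + 1 = 7
C(7, 0) = 7! / (0! * 7!)
= 5040 / (1 * 5040)
= 1


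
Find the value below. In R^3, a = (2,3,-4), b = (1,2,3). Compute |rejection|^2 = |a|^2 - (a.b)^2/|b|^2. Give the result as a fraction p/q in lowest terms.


|a|^2 = 2^2 + 3^2 + (-4)^2 = 29
|b|^2 = 1^2 + 2^2 + 3^2 = 14
a . b = 2*1 + 3*2 + (-4)*3 = -4
(a.b)^2 = (-4)^2 = 16
|rej|^2 = 29 - 16/14
= (406 - 16)/14
= 390/14
In lowest terms: 195/7


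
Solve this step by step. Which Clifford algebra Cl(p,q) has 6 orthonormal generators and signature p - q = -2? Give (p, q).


We need p + q = 6 and p - q = -2.
Adding: 2p = 6 + (-2) = 4, so p = 2.
Then q = 6 - 2 = 4.
(p, q) = (2, 4)


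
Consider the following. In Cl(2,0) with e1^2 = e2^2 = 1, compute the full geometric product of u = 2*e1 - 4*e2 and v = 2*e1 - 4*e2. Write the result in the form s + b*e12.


Expand: (2*e1 - 4*e2)(2*e1 - 4*e2)
= 2*2*e1e1 + 2*(-4)*e1e2 + (-4)*2*e2e1 + (-4)*(-4)*e2e2
Using e1^2 = e2^2 = 1, e2e1 = -e1e2:
Scalar part s = 2*2 + (-4)*(-4) = 4 + 16 = 20
Bivector part b = 2*(-4) - (-4)*2 = -8 - (-8) = 0
uv = 20 + 0*e12


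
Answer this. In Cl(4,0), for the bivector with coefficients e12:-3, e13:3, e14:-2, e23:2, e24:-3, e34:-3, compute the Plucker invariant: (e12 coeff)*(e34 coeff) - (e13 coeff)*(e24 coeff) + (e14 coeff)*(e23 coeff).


Plucker relation: af - be + cd
a*f = (-3)*(-3) = 9
b*e = 3*(-3) = -9
c*d = (-2)*2 = -4
af - be + cd = 9 - (-9) + (-4)
= 14


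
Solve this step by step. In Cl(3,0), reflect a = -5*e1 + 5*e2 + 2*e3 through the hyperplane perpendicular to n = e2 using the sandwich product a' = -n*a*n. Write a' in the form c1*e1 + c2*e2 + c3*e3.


Reflection formula: a' = -n*a*n, with n = e2 (unit vector, n^2 = 1).
For reflection through hyperplane perp to e2:
The component along e2 flips sign, others stay.
a = (-5, 5, 2)
a' = (-5, -5, 2)
a' = -5*e1 - 5*e2 + 2*e3


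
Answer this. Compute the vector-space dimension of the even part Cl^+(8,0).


Even subalgebra dimension = 2^(n-1)
n = 8 + 0 = 8
2^(8 - 1) = 2^7 = 128
Verification: sum of C(8,k) for even k = 1 + 28 + 70 + 28 + 1 = 128
Result = 128


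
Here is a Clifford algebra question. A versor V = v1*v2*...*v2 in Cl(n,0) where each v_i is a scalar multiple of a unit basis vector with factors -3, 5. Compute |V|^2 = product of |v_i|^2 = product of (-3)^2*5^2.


Each vector v_i has |v_i|^2 = s_i^2
Squared scales: (-3)^2 = 9, 5^2 = 25
|V|^2 = 9 * 25
= 225


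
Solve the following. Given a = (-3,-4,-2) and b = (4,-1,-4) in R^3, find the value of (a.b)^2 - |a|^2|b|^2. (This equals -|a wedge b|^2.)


a . b = (-3)*4 + (-4)*(-1) + (-2)*(-4)
= -12 + 4 + 8 = 0
|a|^2 = (-3)^2 + (-4)^2 + (-2)^2 = 29
|b|^2 = 4^2 + (-1)^2 + (-4)^2 = 33
(a.b)^2 = 0^2 = 0
|a|^2 * |b|^2 = 29 * 33 = 957
Result = 0 - 957 = -957


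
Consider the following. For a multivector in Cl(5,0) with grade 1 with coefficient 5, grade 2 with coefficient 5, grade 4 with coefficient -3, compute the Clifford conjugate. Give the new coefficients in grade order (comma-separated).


Clifford conjugate sign for grade k: (-1)^(k(k+1)/2)
Grade 1: (-1)^(1*2/2) = (-1)^1 = -1, coeff 5 -> -5
Grade 2: (-1)^(2*3/2) = (-1)^3 = -1, coeff 5 -> -5
Grade 4: (-1)^(4*5/2) = (-1)^10 = 1, coeff -3 -> -3
Conjugated coefficients: -5, -5, -3


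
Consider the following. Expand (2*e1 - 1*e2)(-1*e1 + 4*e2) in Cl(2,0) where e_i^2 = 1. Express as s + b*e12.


Expand: (2*e1 - 1*e2)(-1*e1 + 4*e2)
= 2*(-1)*e1e1 + 2*4*e1e2 + (-1)*(-1)*e2e1 + (-1)*4*e2e2
Using e1^2 = e2^2 = 1, e2e1 = -e1e2:
Scalar part s = 2*(-1) + (-1)*4 = -2 + (-4) = -6
Bivector part b = 2*4 - (-1)*(-1) = 8 - 1 = 7
uv = -6 + 7*e12


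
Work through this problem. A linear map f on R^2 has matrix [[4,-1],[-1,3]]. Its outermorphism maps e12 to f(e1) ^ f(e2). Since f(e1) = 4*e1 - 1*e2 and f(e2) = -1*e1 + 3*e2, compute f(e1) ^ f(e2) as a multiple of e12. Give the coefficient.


The outermorphism of a linear map f sends e1^e2 to f(e1)^f(e2).
f(e1) = 4*e1 - 1*e2
f(e2) = -1*e1 + 3*e2
f(e1) ^ f(e2) = (4*e1 - 1*e2) ^ (-1*e1 + 3*e2)
= 4*3*e12 + (-1)*(-1)*e21
= (12 - 1)*e12
= 11*e12
Coefficient = 11


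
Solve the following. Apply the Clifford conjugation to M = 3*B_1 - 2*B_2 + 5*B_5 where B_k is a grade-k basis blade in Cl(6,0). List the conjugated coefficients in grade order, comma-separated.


Clifford conjugate sign for grade k: (-1)^(k(k+1)/2)
Grade 1: (-1)^(1*2/2) = (-1)^1 = -1, coeff 3 -> -3
Grade 2: (-1)^(2*3/2) = (-1)^3 = -1, coeff -2 -> 2
Grade 5: (-1)^(5*6/2) = (-1)^15 = -1, coeff 5 -> -5
Conjugated coefficients: -3, 2, -5


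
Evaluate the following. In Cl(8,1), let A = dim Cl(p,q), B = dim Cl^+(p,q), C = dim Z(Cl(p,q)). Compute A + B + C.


n = 8 + 1 = 9
Total dim = 2^9 = 512
Even subalgebra dim = 2^8 = 256
n is odd, so center dim = 2
Sum = 512 + 256 + 2 = 770


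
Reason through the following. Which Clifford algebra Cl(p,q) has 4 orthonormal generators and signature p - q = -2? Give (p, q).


We need p + q = 4 and p - q = -2.
Adding: 2p = 4 + (-2) = 2, so p = 1.
Then q = 4 - 1 = 3.
(p, q) = (1, 3)


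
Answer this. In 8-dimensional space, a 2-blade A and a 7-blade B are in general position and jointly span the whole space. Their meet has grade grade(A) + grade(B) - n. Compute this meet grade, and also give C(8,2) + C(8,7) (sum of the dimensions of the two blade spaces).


Meet grade = grade(A) + grade(B) - n
= 2 + 7 - 8 = 1
C(8,2) = 28
C(8,7) = 8
dim_A + dim_B = 28 + 8 = 36


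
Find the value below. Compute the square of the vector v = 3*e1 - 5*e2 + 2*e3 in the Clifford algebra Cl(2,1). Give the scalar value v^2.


v^2 = sum of c_i^2 * e_i^2
Positive signature terms (e_i^2 = +1): 3^2 + (-5)^2 = 34
Negative signature terms (e_j^2 = -1): 2^2 = 4
v^2 = 34 - 4 = 30


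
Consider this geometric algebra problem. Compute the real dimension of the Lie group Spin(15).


Spin(n) double-covers SO(n); both have Lie algebra so(n) of dimension n(n-1)/2.
n = 15
n(n-1) = 15 * 14 = 210
dim Spin(15) = 210/2 = 105


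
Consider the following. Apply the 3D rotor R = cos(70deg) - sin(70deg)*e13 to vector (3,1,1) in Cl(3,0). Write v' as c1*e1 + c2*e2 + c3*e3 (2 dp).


Rotor R = cos(70deg) - sin(70deg)*e13
Rotation angle theta = 2 * 70 = 140 degrees in the e13 plane (e1 -> e3).
The component perpendicular to the plane (e2) is invariant: v'_2 = v2 = 1.00
cos(140deg) = -0.7660, sin(140deg) = 0.6428
v'_1 = v1*cos(theta) - v3*sin(theta) = 3*(-0.7660) - 1*0.6428 = -2.94
v'_3 = v1*sin(theta) + v3*cos(theta) = 3*0.6428 + 1*(-0.7660) = 1.16
v' = -2.94*e1 + 1.00*e2 + 1.16*e3


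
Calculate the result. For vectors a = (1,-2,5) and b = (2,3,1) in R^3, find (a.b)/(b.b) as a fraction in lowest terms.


Projection coefficient = (a . b) / (b . b)
a . b = 1*2 + (-2)*3 + 5*1
= 2 + (-6) + 5 = 1
b . b = 2^2 + 3^2 + 1^2
= 4 + 9 + 1 = 14
Coefficient = 1/14
In lowest terms: 1/14


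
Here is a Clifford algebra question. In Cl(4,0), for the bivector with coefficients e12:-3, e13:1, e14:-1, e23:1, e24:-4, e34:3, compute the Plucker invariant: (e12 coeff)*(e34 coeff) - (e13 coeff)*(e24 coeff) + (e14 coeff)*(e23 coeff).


Plucker relation: af - be + cd
a*f = (-3)*3 = -9
b*e = 1*(-4) = -4
c*d = (-1)*1 = -1
af - be + cd = -9 - (-4) + (-1)
= -6


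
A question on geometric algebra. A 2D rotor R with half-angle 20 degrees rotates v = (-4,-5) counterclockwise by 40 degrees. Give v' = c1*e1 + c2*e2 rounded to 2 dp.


Rotor R = cos(20deg) - sin(20deg)*e12
Rotation angle theta = 2 * 20 = 40 degrees
v' = R*v*~R rotates v by theta.
cos(40deg) = 0.7660, sin(40deg) = 0.6428
v'_1 = -4*cos(40deg) - (-5)*sin(40deg)
= -4*0.7660 - (-5)*0.6428
= 0.15
v'_2 = -4*sin(40deg) + (-5)*cos(40deg)
= -4*0.6428 + (-5)*0.7660
= -6.40
v' = 0.15*e1 - 6.40*e2


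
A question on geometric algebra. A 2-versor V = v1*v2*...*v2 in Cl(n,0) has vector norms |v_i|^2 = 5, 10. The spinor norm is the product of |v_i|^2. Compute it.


Spinor norm N(V) = |v1|^2 * |v2|^2 * ... * |v2|^2
= 5 * 10
Running product: 5, 50
N(V) = 50


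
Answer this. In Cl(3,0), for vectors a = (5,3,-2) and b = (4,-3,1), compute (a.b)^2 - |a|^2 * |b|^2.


a . b = 5*4 + 3*(-3) + (-2)*1
= 20 + (-9) + (-2) = 9
|a|^2 = 5^2 + 3^2 + (-2)^2 = 38
|b|^2 = 4^2 + (-3)^2 + 1^2 = 26
(a.b)^2 = 9^2 = 81
|a|^2 * |b|^2 = 38 * 26 = 988
Result = 81 - 988 = -907


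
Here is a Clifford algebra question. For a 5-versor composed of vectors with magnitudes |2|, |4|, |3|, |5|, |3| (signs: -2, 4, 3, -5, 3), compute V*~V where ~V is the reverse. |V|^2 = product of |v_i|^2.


Each vector v_i has |v_i|^2 = s_i^2
Squared scales: (-2)^2 = 4, 4^2 = 16, 3^2 = 9, (-5)^2 = 25, 3^2 = 9
|V|^2 = 4 * 16 * 9 * 25 * 9
= 129600


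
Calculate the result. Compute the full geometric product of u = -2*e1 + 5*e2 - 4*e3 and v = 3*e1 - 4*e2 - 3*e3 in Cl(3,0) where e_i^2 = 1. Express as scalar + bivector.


In Cl(3,0): e_i^2 = 1, e_ie_j = -e_je_i for i != j.
Scalar part = u . v = (-2)*3 + 5*(-4) + (-4)*(-3)
= -6 + (-20) + 12 = -14
e12 coeff = (-2)*(-4) - 5*3 = 8 - 15 = -7
e13 coeff = (-2)*(-3) - (-4)*3 = 6 - (-12) = 18
e23 coeff = 5*(-3) - (-4)*(-4) = -15 - 16 = -31
uv = -14 - 7*e12 + 18*e13 - 31*e23


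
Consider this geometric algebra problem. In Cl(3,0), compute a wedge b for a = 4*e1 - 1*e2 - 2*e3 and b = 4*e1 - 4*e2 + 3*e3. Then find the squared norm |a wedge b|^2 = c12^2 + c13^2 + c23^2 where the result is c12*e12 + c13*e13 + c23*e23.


a wedge b = (a1*b2 - a2*b1)*e12 + (a1*b3 - a3*b1)*e13 + (a2*b3 - a3*b2)*e23
e12 coeff: 4*(-4) - (-1)*4 = -16 - (-4) = -12
e13 coeff: 4*3 - (-2)*4 = 12 - (-8) = 20
e23 coeff: (-1)*3 - (-2)*(-4) = -3 - 8 = -11
|a wedge b|^2 = (-12)^2 + 20^2 + (-11)^2
= 144 + 400 + 121
= 665


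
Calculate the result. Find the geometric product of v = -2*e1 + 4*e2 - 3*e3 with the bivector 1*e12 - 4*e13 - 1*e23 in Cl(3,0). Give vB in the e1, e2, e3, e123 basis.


vB has grade-1 (vector) and grade-3 (trivector) parts: vB = (v _| B) + (v ^ B).
Vector part <vB>_1:
  e1: -v2*b12 - v3*b13 = -(4)*(1) - (-3)*(-4) = -16
  e2: v1*b12 - v3*b23 = (-2)*(1) - (-3)*(-1) = -5
  e3: v1*b13 + v2*b23 = (-2)*(-4) + (4)*(-1) = 4
Trivector part <vB>_3:
  e123: v1*b23 - v2*b13 + v3*b12 = (-2)*(-1) - (4)*(-4) + (-3)*(1) = 15
vB = -16*e1 - 5*e2 + 4*e3 + 15*e123


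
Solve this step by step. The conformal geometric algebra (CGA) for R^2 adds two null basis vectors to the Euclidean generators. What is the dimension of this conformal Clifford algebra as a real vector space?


The conformal model of R^2 uses Cl(3,1): the 2 Euclidean generators plus two extra orthogonal generators e+ (e+^2 = +1) and e- (e-^2 = -1), from which the null vectors e0, einf are built.
Number of generators m = 2 + 2 = 4.
dim Cl(p,q) = 2^m = 2^4 = 16


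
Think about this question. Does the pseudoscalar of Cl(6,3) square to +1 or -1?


The pseudoscalar I = e1...e_n (product of all n generators) of Cl(p,q) satisfies I^2 = (-1)^(q + n(n-1)/2).
p = 6, q = 3, n = p + q = 9
n(n-1)/2 = 9 * 8 / 2 = 36
Exponent = q + n(n-1)/2 = 3 + 36 = 39
I^2 = (-1)^39 = -1


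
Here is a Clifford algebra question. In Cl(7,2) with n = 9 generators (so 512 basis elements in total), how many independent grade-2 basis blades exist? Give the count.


Number of grade-k basis blades in Cl(p,q) with n = p + q is C(n, k).
n = 7 + 2 = 9
C(9, 2) = 9! / (2! * 7!)
= 362880 / (2 * 5040)
= 36


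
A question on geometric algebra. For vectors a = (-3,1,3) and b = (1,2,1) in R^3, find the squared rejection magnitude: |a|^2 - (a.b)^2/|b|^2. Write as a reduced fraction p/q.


|a|^2 = (-3)^2 + 1^2 + 3^2 = 19
|b|^2 = 1^2 + 2^2 + 1^2 = 6
a . b = (-3)*1 + 1*2 + 3*1 = 2
(a.b)^2 = 2^2 = 4
|rej|^2 = 19 - 4/6
= (114 - 4)/6
= 110/6
In lowest terms: 55/3


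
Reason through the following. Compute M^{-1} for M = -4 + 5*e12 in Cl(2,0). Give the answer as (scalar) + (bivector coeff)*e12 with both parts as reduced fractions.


M = -4 + 5*e12, where e12^2 = -1.
Since M commutes with its reverse ~M = a - b*e12, M * ~M = a^2 - b^2*e12^2 = a^2 + b^2.
So M^{-1} = ~M / (a^2 + b^2) = (a - b*e12)/(a^2 + b^2).
a^2 + b^2 = 16 + 25 = 41
Scalar part = -4/41 = -4/41
Bivector coeff = -5/41 = -5/41
M^{-1} = -4/41 - 5/41*e12


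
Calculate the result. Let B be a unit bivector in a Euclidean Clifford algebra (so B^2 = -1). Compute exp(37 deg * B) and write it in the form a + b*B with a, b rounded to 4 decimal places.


For a unit bivector B with B^2 = -1, the exponential series gives
e^(theta*B) = cos(theta) + sin(theta)*B (the GA analogue of Euler's formula).
theta = 37 degrees = 0.645772 rad
cos(37 deg) = 0.7986
sin(37 deg) = 0.6018
exp(theta*B) = 0.7986 + 0.6018*B


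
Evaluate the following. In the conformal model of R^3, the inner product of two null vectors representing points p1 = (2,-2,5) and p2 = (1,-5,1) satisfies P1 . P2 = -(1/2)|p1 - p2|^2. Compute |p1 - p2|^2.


p1 - p2 = (1, 3, 4)
|p1 - p2|^2 = 1^2 + 3^2 + 4^2
= 1 + 9 + 16
= 26


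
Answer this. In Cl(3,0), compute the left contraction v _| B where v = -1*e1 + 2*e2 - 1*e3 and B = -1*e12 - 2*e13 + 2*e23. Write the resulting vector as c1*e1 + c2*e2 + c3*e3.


Left contraction v _| B = <vB>_1 (grade-1 part of the geometric product vB).
Using e1_|e12 = e2, e2_|e12 = -e1, e1_|e13 = e3, e3_|e13 = -e1, e2_|e23 = e3, e3_|e23 = -e2:
e1 coeff: -v2*b12 - v3*b13 = -(2)*(-1) - (-1)*(-2) = 0
e2 coeff: v1*b12 - v3*b23 = (-1)*(-1) - (-1)*(2) = 3
e3 coeff: v1*b13 + v2*b23 = (-1)*(-2) + (2)*(2) = 6
v _| B = 0*e1 + 3*e2 + 6*e3


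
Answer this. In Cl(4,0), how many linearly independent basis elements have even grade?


Even subalgebra dimension = 2^(n-1)
n = 4 + 0 = 4
2^(4 - 1) = 2^3 = 8
Verification: sum of C(4,k) for even k = 1 + 6 + 1 = 8
Result = 8


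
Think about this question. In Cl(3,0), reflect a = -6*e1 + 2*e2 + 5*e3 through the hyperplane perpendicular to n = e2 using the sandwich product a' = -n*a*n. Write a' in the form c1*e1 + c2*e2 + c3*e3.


Reflection formula: a' = -n*a*n, with n = e2 (unit vector, n^2 = 1).
For reflection through hyperplane perp to e2:
The component along e2 flips sign, others stay.
a = (-6, 2, 5)
a' = (-6, -2, 5)
a' = -6*e1 - 2*e2 + 5*e3


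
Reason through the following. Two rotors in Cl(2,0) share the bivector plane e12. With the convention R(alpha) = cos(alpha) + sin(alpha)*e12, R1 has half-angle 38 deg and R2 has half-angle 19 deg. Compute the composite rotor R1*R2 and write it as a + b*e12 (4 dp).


Same-plane rotors commute and their half-angles add:
R1*R2 = cos(a1 + a2) + sin(a1 + a2)*e12.
a1 + a2 = 38 + 19 = 57 deg
cos(57 deg) = 0.5446
sin(57 deg) = 0.8387
R1*R2 = 0.5446 + 0.8387*e12


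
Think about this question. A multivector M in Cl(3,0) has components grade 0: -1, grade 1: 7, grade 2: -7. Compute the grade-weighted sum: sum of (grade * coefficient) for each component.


Grade-weighted sum = sum of grade_k * coefficient_k
0*(-1) = 0
1*7 = 7
2*(-7) = -14
Total = 0 + 7 + (-14) = -7


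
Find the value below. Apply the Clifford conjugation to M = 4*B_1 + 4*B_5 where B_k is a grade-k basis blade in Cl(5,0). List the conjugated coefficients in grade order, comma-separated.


Clifford conjugate sign for grade k: (-1)^(k(k+1)/2)
Grade 1: (-1)^(1*2/2) = (-1)^1 = -1, coeff 4 -> -4
Grade 5: (-1)^(5*6/2) = (-1)^15 = -1, coeff 4 -> -4
Conjugated coefficients: -4, -4


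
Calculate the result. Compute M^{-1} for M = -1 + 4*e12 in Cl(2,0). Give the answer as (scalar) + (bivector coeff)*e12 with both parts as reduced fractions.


M = -1 + 4*e12, where e12^2 = -1.
Since M commutes with its reverse ~M = a - b*e12, M * ~M = a^2 - b^2*e12^2 = a^2 + b^2.
So M^{-1} = ~M / (a^2 + b^2) = (a - b*e12)/(a^2 + b^2).
a^2 + b^2 = 1 + 16 = 17
Scalar part = -1/17 = -1/17
Bivector coeff = -4/17 = -4/17
M^{-1} = -1/17 - 4/17*e12


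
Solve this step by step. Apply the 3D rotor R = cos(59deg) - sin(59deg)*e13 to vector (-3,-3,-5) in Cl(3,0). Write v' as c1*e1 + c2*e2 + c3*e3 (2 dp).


Rotor R = cos(59deg) - sin(59deg)*e13
Rotation angle theta = 2 * 59 = 118 degrees in the e13 plane (e1 -> e3).
The component perpendicular to the plane (e2) is invariant: v'_2 = v2 = -3.00
cos(118deg) = -0.4695, sin(118deg) = 0.8829
v'_1 = v1*cos(theta) - v3*sin(theta) = -3*(-0.4695) - (-5)*0.8829 = 5.82
v'_3 = v1*sin(theta) + v3*cos(theta) = -3*0.8829 + (-5)*(-0.4695) = -0.30
v' = 5.82*e1 - 3.00*e2 - 0.30*e3


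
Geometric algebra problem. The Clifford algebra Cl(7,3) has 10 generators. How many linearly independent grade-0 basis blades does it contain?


Number of grade-k basis blades in Cl(p,q) with n = p + q is C(n, k).
n = 7 + 3 = 10
C(10, 0) = 10! / (0! * 10!)
= 3628800 / (1 * 3628800)
= 1


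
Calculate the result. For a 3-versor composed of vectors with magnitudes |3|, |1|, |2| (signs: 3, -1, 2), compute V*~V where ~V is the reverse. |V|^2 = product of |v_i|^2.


Each vector v_i has |v_i|^2 = s_i^2
Squared scales: 3^2 = 9, (-1)^2 = 1, 2^2 = 4
|V|^2 = 9 * 1 * 4
= 36


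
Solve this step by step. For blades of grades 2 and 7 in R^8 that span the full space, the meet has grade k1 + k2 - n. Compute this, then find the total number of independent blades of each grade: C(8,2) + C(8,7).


Meet grade = grade(A) + grade(B) - n
= 2 + 7 - 8 = 1
C(8,2) = 28
C(8,7) = 8
dim_A + dim_B = 28 + 8 = 36


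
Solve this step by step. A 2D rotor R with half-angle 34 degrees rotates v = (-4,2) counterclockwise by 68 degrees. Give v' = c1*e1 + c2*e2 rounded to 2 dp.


Rotor R = cos(34deg) - sin(34deg)*e12
Rotation angle theta = 2 * 34 = 68 degrees
v' = R*v*~R rotates v by theta.
cos(68deg) = 0.3746, sin(68deg) = 0.9272
v'_1 = -4*cos(68deg) - 2*sin(68deg)
= -4*0.3746 - 2*0.9272
= -3.35
v'_2 = -4*sin(68deg) + 2*cos(68deg)
= -4*0.9272 + 2*0.3746
= -2.96
v' = -3.35*e1 - 2.96*e2


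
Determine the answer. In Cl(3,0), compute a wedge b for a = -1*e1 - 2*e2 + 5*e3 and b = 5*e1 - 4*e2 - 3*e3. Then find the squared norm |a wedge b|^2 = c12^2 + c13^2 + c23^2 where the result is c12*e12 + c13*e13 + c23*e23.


a wedge b = (a1*b2 - a2*b1)*e12 + (a1*b3 - a3*b1)*e13 + (a2*b3 - a3*b2)*e23
e12 coeff: (-1)*(-4) - (-2)*5 = 4 - (-10) = 14
e13 coeff: (-1)*(-3) - 5*5 = 3 - 25 = -22
e23 coeff: (-2)*(-3) - 5*(-4) = 6 - (-20) = 26
|a wedge b|^2 = 14^2 + (-22)^2 + 26^2
= 196 + 484 + 676
= 1356


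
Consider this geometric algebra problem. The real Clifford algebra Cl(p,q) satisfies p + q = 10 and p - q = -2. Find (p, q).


We need p + q = 10 and p - q = -2.
Adding: 2p = 10 + (-2) = 8, so p = 4.
Then q = 10 - 4 = 6.
(p, q) = (4, 6)


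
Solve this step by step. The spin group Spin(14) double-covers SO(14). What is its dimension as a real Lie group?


Spin(n) double-covers SO(n); both have Lie algebra so(n) of dimension n(n-1)/2.
n = 14
n(n-1) = 14 * 13 = 182
dim Spin(14) = 182/2 = 91


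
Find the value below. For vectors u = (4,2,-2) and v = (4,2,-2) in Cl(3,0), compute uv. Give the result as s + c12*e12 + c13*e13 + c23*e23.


In Cl(3,0): e_i^2 = 1, e_ie_j = -e_je_i for i != j.
Scalar part = u . v = 4*4 + 2*2 + (-2)*(-2)
= 16 + 4 + 4 = 24
e12 coeff = 4*2 - 2*4 = 8 - 8 = 0
e13 coeff = 4*(-2) - (-2)*4 = -8 - (-8) = 0
e23 coeff = 2*(-2) - (-2)*2 = -4 - (-4) = 0
uv = 24 + 0*e12 + 0*e13 + 0*e23


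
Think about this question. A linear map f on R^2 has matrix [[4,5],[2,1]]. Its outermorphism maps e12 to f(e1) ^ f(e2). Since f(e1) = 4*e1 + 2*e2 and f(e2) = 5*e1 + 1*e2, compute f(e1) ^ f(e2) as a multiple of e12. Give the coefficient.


The outermorphism of a linear map f sends e1^e2 to f(e1)^f(e2).
f(e1) = 4*e1 + 2*e2
f(e2) = 5*e1 + 1*e2
f(e1) ^ f(e2) = (4*e1 + 2*e2) ^ (5*e1 + 1*e2)
= 4*1*e12 + 2*5*e21
= (4 - 10)*e12
= -6*e12
Coefficient = -6


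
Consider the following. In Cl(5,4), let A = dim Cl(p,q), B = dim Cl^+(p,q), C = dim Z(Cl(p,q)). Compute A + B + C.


n = 5 + 4 = 9
Total dim = 2^9 = 512
Even subalgebra dim = 2^8 = 256
n is odd, so center dim = 2
Sum = 512 + 256 + 2 = 770


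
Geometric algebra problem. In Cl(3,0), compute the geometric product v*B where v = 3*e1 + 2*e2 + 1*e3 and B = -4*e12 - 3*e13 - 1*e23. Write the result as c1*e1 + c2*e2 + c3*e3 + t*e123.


vB has grade-1 (vector) and grade-3 (trivector) parts: vB = (v _| B) + (v ^ B).
Vector part <vB>_1:
  e1: -v2*b12 - v3*b13 = -(2)*(-4) - (1)*(-3) = 11
  e2: v1*b12 - v3*b23 = (3)*(-4) - (1)*(-1) = -11
  e3: v1*b13 + v2*b23 = (3)*(-3) + (2)*(-1) = -11
Trivector part <vB>_3:
  e123: v1*b23 - v2*b13 + v3*b12 = (3)*(-1) - (2)*(-3) + (1)*(-4) = -1
vB = 11*e1 - 11*e2 - 11*e3 - 1*e123


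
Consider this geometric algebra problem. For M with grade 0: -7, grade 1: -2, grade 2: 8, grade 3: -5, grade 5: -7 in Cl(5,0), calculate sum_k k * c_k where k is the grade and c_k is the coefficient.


Grade-weighted sum = sum of grade_k * coefficient_k
0*(-7) = 0
1*(-2) = -2
2*8 = 16
3*(-5) = -15
5*(-7) = -35
Total = 0 + (-2) + 16 + (-15) + (-35) = -36


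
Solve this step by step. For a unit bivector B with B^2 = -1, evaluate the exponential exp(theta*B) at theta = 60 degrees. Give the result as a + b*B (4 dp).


For a unit bivector B with B^2 = -1, the exponential series gives
e^(theta*B) = cos(theta) + sin(theta)*B (the GA analogue of Euler's formula).
theta = 60 degrees = 1.047198 rad
cos(60 deg) = 0.5000
sin(60 deg) = 0.8660
exp(theta*B) = 0.5000 + 0.8660*B


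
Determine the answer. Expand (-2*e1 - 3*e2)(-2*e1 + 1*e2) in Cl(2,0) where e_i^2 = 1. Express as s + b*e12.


Expand: (-2*e1 - 3*e2)(-2*e1 + 1*e2)
= (-2)*(-2)*e1e1 + (-2)*1*e1e2 + (-3)*(-2)*e2e1 + (-3)*1*e2e2
Using e1^2 = e2^2 = 1, e2e1 = -e1e2:
Scalar part s = (-2)*(-2) + (-3)*1 = 4 + (-3) = 1
Bivector part b = (-2)*1 - (-3)*(-2) = -2 - 6 = -8
uv = 1 - 8*e12


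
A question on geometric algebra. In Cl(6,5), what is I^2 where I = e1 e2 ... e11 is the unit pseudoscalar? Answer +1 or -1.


The pseudoscalar I = e1...e_n (product of all n generators) of Cl(p,q) satisfies I^2 = (-1)^(q + n(n-1)/2).
p = 6, q = 5, n = p + q = 11
n(n-1)/2 = 11 * 10 / 2 = 55
Exponent = q + n(n-1)/2 = 5 + 55 = 60
I^2 = (-1)^60 = +1


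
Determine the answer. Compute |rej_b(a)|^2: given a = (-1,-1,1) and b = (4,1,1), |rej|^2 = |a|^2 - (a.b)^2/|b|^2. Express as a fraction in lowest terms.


|a|^2 = (-1)^2 + (-1)^2 + 1^2 = 3
|b|^2 = 4^2 + 1^2 + 1^2 = 18
a . b = (-1)*4 + (-1)*1 + 1*1 = -4
(a.b)^2 = (-4)^2 = 16
|rej|^2 = 3 - 16/18
= (54 - 16)/18
= 38/18
In lowest terms: 19/9


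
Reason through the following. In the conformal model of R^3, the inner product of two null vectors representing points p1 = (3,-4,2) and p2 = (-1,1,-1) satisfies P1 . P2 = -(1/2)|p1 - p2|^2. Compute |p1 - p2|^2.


p1 - p2 = (4, -5, 3)
|p1 - p2|^2 = 4^2 + (-5)^2 + 3^2
= 16 + 25 + 9
= 50


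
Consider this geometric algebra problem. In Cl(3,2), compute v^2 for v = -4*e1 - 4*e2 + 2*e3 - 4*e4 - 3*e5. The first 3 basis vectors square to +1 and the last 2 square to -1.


v^2 = sum of c_i^2 * e_i^2
Positive signature terms (e_i^2 = +1): (-4)^2 + (-4)^2 + 2^2 = 36
Negative signature terms (e_j^2 = -1): (-4)^2 + (-3)^2 = 25
v^2 = 36 - 25 = 11


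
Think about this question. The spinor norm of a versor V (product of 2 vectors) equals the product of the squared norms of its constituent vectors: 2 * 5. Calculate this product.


Spinor norm N(V) = |v1|^2 * |v2|^2 * ... * |v2|^2
= 2 * 5
Running product: 2, 10
N(V) = 10


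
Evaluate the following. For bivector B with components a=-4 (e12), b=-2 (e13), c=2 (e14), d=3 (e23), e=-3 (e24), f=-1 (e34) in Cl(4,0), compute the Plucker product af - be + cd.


Plucker relation: af - be + cd
a*f = (-4)*(-1) = 4
b*e = (-2)*(-3) = 6
c*d = 2*3 = 6
af - be + cd = 4 - 6 + 6
= 4


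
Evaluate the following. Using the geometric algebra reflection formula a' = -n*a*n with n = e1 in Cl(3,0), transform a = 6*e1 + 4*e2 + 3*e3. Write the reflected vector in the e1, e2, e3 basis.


Reflection formula: a' = -n*a*n, with n = e1 (unit vector, n^2 = 1).
For reflection through hyperplane perp to e1:
The component along e1 flips sign, others stay.
a = (6, 4, 3)
a' = (-6, 4, 3)
a' = -6*e1 + 4*e2 + 3*e3


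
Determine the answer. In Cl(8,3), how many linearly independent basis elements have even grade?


Even subalgebra dimension = 2^(n-1)
n = 8 + 3 = 11
2^(11 - 1) = 2^10 = 1024
Verification: sum of C(11,k) for even k = 1 + 55 + 330 + 462 + 165 + 11 = 1024
Result = 1024


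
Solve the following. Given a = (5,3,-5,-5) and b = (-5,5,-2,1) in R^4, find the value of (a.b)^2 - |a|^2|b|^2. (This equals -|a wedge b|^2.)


a . b = 5*(-5) + 3*5 + (-5)*(-2) + (-5)*1
= -25 + 15 + 10 + (-5) = -5
|a|^2 = 5^2 + 3^2 + (-5)^2 + (-5)^2 = 84
|b|^2 = (-5)^2 + 5^2 + (-2)^2 + 1^2 = 55
(a.b)^2 = (-5)^2 = 25
|a|^2 * |b|^2 = 84 * 55 = 4620
Result = 25 - 4620 = -4595


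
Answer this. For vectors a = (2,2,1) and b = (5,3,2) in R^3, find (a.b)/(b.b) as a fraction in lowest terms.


Projection coefficient = (a . b) / (b . b)
a . b = 2*5 + 2*3 + 1*2
= 10 + 6 + 2 = 18
b . b = 5^2 + 3^2 + 2^2
= 25 + 9 + 4 = 38
Coefficient = 18/38
In lowest terms: 9/19


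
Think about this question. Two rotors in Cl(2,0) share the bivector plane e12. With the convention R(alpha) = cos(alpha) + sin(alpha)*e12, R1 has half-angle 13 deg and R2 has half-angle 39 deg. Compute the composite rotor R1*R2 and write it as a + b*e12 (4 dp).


Same-plane rotors commute and their half-angles add:
R1*R2 = cos(a1 + a2) + sin(a1 + a2)*e12.
a1 + a2 = 13 + 39 = 52 deg
cos(52 deg) = 0.6157
sin(52 deg) = 0.7880
R1*R2 = 0.6157 + 0.7880*e12


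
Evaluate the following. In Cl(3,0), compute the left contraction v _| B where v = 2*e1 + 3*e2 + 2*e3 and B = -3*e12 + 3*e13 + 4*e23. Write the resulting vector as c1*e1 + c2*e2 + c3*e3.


Left contraction v _| B = <vB>_1 (grade-1 part of the geometric product vB).
Using e1_|e12 = e2, e2_|e12 = -e1, e1_|e13 = e3, e3_|e13 = -e1, e2_|e23 = e3, e3_|e23 = -e2:
e1 coeff: -v2*b12 - v3*b13 = -(3)*(-3) - (2)*(3) = 3
e2 coeff: v1*b12 - v3*b23 = (2)*(-3) - (2)*(4) = -14
e3 coeff: v1*b13 + v2*b23 = (2)*(3) + (3)*(4) = 18
v _| B = 3*e1 - 14*e2 + 18*e3


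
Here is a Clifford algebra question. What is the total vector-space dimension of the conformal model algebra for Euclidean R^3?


The conformal model of R^3 uses Cl(4,1): the 3 Euclidean generators plus two extra orthogonal generators e+ (e+^2 = +1) and e- (e-^2 = -1), from which the null vectors e0, einf are built.
Number of generators m = 3 + 2 = 5.
dim Cl(p,q) = 2^m = 2^5 = 32


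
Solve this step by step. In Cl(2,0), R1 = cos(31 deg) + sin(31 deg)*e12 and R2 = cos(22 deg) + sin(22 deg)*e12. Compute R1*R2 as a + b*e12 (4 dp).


Same-plane rotors commute and their half-angles add:
R1*R2 = cos(a1 + a2) + sin(a1 + a2)*e12.
a1 + a2 = 31 + 22 = 53 deg
cos(53 deg) = 0.6018
sin(53 deg) = 0.7986
R1*R2 = 0.6018 + 0.7986*e12


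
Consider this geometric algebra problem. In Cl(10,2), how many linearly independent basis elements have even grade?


Even subalgebra dimension = 2^(n-1)
n = 10 + 2 = 12
2^(12 - 1) = 2^11 = 2048
Verification: sum of C(12,k) for even k = 1 + 66 + 495 + 924 + 495 + 66 + 1 = 2048
Result = 2048


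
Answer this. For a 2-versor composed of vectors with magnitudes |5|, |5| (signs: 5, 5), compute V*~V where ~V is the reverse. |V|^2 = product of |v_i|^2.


Each vector v_i has |v_i|^2 = s_i^2
Squared scales: 5^2 = 25, 5^2 = 25
|V|^2 = 25 * 25
= 625


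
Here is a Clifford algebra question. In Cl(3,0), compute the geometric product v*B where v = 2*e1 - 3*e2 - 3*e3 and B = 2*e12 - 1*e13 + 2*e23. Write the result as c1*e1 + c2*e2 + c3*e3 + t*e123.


vB has grade-1 (vector) and grade-3 (trivector) parts: vB = (v _| B) + (v ^ B).
Vector part <vB>_1:
  e1: -v2*b12 - v3*b13 = -(-3)*(2) - (-3)*(-1) = 3
  e2: v1*b12 - v3*b23 = (2)*(2) - (-3)*(2) = 10
  e3: v1*b13 + v2*b23 = (2)*(-1) + (-3)*(2) = -8
Trivector part <vB>_3:
  e123: v1*b23 - v2*b13 + v3*b12 = (2)*(2) - (-3)*(-1) + (-3)*(2) = -5
vB = 3*e1 + 10*e2 - 8*e3 - 5*e123


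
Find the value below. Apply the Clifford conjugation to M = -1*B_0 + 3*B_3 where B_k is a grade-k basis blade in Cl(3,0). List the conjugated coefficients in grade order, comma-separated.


Clifford conjugate sign for grade k: (-1)^(k(k+1)/2)
Grade 0: (-1)^(0*1/2) = (-1)^0 = 1, coeff -1 -> -1
Grade 3: (-1)^(3*4/2) = (-1)^6 = 1, coeff 3 -> 3
Conjugated coefficients: -1, 3


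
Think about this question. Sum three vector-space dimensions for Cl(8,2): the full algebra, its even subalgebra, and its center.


n = 8 + 2 = 10
Total dim = 2^10 = 1024
Even subalgebra dim = 2^9 = 512
n is even, so center dim = 1
Sum = 1024 + 512 + 1 = 1537


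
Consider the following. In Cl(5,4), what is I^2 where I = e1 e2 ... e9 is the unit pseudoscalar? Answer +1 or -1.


The pseudoscalar I = e1...e_n (product of all n generators) of Cl(p,q) satisfies I^2 = (-1)^(q + n(n-1)/2).
p = 5, q = 4, n = p + q = 9
n(n-1)/2 = 9 * 8 / 2 = 36
Exponent = q + n(n-1)/2 = 4 + 36 = 40
I^2 = (-1)^40 = +1
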